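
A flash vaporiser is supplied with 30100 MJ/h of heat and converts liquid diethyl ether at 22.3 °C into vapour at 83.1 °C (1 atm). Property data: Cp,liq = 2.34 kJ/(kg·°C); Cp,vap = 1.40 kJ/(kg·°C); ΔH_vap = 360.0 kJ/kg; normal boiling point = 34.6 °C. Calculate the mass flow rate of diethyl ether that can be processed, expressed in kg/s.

ṁ = 18.3 kg/s

Δh = 2.34×(34.6−22.3) + 360.0 + 1.40×(83.1−34.6) = 456.68 kJ/kg
Q = 30100 MJ/h = 8361.1 kJ/s = 8361.1 kJ/s
ṁ = Q/Δh = 8361.1 / 456.68 = 18.308 kg/s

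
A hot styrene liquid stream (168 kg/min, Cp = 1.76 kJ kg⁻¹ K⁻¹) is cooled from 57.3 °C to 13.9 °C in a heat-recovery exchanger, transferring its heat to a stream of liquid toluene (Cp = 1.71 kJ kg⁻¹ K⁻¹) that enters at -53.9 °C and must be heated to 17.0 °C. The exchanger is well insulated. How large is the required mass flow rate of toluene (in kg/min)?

ṁ_c = 106 kg/min

Heat released by hot stream: Q = 168 × 1.76 × (57.3 − 13.9) = 12833 kJ/min
Energy balance on cold side (adiabatic exchanger): Q = ṁ_c·Cp_c·(T_c,out − T_c,in)
ṁ_c = 12833 / [1.71 × (17.0 − -53.9)] = 105.84 kg/min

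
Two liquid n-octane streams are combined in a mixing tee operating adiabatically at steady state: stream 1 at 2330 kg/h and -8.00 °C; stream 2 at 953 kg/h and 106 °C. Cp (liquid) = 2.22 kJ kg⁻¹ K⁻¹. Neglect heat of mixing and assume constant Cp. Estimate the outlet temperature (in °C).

No heat crosses the boundary, so H_out = H_in.
Σ ṁᵢCp,ᵢTᵢ = 2330×2.22×-8.00 + 953×2.22×106 = 182880
Σ ṁᵢCp,ᵢ = 2330×2.22 + 953×2.22 = 7288.3
T_out = 182880 / 7288.3 = 25.092 °C

T_out = 25.1 °C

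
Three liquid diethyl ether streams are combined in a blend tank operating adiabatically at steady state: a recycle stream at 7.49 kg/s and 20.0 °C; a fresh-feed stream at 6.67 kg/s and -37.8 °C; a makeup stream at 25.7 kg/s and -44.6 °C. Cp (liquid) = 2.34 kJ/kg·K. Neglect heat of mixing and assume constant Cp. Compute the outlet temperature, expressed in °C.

Adiabatic, steady state ⇒ Σ ṁᵢCp,ᵢ(T_out − Tᵢ) = 0
Σ ṁᵢCp,ᵢTᵢ = 7.49×2.34×20.0 + 6.67×2.34×-37.8 + 25.7×2.34×-44.6 = -2921.6
Σ ṁᵢCp,ᵢ = 7.49×2.34 + 6.67×2.34 + 25.7×2.34 = 93.272
T_out = -2921.6 / 93.272 = -31.323 °C

T_out = -31.3 °C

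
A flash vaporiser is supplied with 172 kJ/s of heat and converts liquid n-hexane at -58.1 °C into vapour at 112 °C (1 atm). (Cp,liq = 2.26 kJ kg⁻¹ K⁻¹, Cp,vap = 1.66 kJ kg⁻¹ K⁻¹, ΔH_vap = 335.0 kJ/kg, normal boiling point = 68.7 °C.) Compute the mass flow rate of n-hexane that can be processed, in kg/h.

Δh = 2.26×(68.7−-58.1) + 335.0 + 1.66×(112−68.7) = 693.45 kJ/kg
Q = 172 kJ/s = 172 kJ/s = 619200 kJ/h
ṁ = Q/Δh = 619200 / 693.45 = 892.93 kg/h

ṁ = 893 kg/h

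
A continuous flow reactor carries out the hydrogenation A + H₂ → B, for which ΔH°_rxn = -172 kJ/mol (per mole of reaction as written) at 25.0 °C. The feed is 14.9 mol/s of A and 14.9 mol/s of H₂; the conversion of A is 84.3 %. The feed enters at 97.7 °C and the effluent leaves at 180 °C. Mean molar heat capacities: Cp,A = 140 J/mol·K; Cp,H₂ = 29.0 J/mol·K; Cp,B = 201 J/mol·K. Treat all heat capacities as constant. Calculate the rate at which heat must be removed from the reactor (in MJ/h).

Extent of reaction ξ = 0.843 × 14.9 = 12.561 mol/s
Reaction term: ξ·ΔH°_rxn = 12.561 × -172 = -2160.4 kJ/s
Sensible, feed 97.7→25 °C: -183.07 kJ/s
Outlet flows (mol/s): A 2.3393, H₂ 2.3393, B 12.561
Sensible, products 25→180 °C: 452.61 kJ/s
Q = ΔH = -1890.9 kJ/s = -1890.9 kW
Heat removed = 6807.2 MJ/h

Q_out = 6810 MJ/h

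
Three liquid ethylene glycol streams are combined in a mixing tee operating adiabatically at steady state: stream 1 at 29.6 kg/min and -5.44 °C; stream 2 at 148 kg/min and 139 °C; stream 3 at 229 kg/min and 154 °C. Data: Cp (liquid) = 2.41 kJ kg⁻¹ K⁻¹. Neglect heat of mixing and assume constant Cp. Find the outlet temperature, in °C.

T_out = 137 °C

No heat crosses the boundary, so H_out = H_in.
Σ ṁᵢCp,ᵢTᵢ = 29.6×2.41×-5.44 + 148×2.41×139 + 229×2.41×154 = 134180
Σ ṁᵢCp,ᵢ = 29.6×2.41 + 148×2.41 + 229×2.41 = 979.91
T_out = 134180 / 979.91 = 136.93 °C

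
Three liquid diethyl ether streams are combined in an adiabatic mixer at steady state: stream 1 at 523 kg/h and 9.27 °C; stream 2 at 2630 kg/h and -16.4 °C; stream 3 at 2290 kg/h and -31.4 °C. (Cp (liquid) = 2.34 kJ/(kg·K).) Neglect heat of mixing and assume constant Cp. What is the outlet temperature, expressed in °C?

T_out = -20.2 °C

Adiabatic, steady state ⇒ Σ ṁᵢCp,ᵢ(T_out − Tᵢ) = 0
Σ ṁᵢCp,ᵢTᵢ = 523×2.34×9.27 + 2630×2.34×-16.4 + 2290×2.34×-31.4 = -257840
Σ ṁᵢCp,ᵢ = 523×2.34 + 2630×2.34 + 2290×2.34 = 12737
T_out = -257840 / 12737 = -20.244 °C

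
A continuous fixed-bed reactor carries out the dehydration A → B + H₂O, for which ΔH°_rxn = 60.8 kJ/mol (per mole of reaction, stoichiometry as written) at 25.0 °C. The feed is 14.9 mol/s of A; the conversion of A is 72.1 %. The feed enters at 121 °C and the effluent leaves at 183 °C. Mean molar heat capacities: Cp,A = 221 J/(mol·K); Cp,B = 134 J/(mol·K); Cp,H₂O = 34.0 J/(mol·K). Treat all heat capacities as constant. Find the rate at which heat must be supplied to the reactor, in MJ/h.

Extent of reaction ξ = 0.721 × 14.9 = 10.743 mol/s
Reaction term: ξ·ΔH°_rxn = 10.743 × 60.8 = 653.17 kJ/s
Sensible, feed 121→25 °C: -316.12 kJ/s
Outlet flows (mol/s): A 4.1571, B 10.743, H₂O 10.743
Sensible, products 25→183 °C: 430.32 kJ/s
Q = ΔH = 767.37 kJ/s = 767.37 kW
Heat supplied = 2762.5 MJ/h

Q_in = 2760 MJ/h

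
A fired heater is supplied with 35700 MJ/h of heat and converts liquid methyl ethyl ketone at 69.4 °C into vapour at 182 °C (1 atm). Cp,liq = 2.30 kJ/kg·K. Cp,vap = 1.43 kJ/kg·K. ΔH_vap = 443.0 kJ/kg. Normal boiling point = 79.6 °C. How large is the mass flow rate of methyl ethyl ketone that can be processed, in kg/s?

Δh = 2.30×(79.6−69.4) + 443.0 + 1.43×(182−79.6) = 612.89 kJ/kg
Q = 35700 MJ/h = 9916.7 kJ/s = 9916.7 kJ/s
ṁ = Q/Δh = 9916.7 / 612.89 = 16.18 kg/s

ṁ = 16.2 kg/s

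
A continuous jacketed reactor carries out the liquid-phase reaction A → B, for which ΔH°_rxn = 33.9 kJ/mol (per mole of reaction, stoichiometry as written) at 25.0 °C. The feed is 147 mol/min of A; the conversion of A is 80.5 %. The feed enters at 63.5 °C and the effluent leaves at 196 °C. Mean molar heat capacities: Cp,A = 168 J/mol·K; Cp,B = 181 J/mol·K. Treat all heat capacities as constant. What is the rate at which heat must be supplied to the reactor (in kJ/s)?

Extent of reaction ξ = 0.805 × 147 = 118.34 mol/min
Reaction term: ξ·ΔH°_rxn = 118.34 × 33.9 = 4011.6 kJ/min
Sensible, feed 63.5→25 °C: -950.8 kJ/min
Outlet flows (mol/min): A 28.665, B 118.34
Sensible, products 25→196 °C: 4486.1 kJ/min
Q = ΔH = 7546.8 kJ/min = 125.78 kW
Heat supplied = 125.78 kJ/s

Q_in = 126 kJ/s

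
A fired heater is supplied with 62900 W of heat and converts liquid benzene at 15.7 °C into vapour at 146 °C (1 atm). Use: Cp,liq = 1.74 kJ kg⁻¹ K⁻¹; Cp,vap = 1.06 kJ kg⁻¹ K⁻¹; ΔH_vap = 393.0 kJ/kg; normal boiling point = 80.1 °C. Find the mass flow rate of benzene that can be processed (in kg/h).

Δh = 1.74×(80.1−15.7) + 393.0 + 1.06×(146−80.1) = 574.91 kJ/kg
Q = 62900 W = 62.9 kJ/s = 226440 kJ/h
ṁ = Q/Δh = 226440 / 574.91 = 393.87 kg/h

ṁ = 394 kg/h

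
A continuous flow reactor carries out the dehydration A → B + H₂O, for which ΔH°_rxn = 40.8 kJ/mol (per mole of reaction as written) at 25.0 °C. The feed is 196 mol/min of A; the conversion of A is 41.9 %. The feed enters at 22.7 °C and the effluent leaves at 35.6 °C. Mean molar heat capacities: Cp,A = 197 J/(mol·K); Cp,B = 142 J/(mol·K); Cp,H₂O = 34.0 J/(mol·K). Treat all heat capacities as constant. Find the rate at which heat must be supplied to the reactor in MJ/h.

Extent of reaction ξ = 0.419 × 196 = 82.124 mol/min
Reaction term: ξ·ΔH°_rxn = 82.124 × 40.8 = 3350.7 kJ/min
Sensible, feed 22.7→25 °C: 88.808 kJ/min
Outlet flows (mol/min): A 113.88, B 82.124, H₂O 82.124
Sensible, products 25→35.6 °C: 391.01 kJ/min
Q = ΔH = 3830.5 kJ/min = 63.841 kW
Heat supplied = 229.83 MJ/h

Q_in = 230 MJ/h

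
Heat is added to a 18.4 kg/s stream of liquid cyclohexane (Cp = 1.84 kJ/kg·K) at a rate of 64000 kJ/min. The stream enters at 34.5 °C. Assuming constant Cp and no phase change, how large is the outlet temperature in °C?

Q = 64000 kJ/min = 1066.7 kJ/s
ΔT = Q/(ṁ·Cp) = 1066.7/(18.4×1.84) = 31.506 K
T_out = 34.5 + 31.506 = 66.006 °C

T_out = 66.0 °C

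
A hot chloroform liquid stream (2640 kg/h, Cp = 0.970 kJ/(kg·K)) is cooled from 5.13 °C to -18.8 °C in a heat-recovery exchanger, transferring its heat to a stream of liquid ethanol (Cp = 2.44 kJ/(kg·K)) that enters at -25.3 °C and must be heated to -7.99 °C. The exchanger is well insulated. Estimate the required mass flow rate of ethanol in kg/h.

Heat released by hot stream: Q = 2640 × 0.970 × (5.13 − -18.8) = 61280 kJ/h
Energy balance on cold side (adiabatic exchanger): Q = ṁ_c·Cp_c·(T_c,out − T_c,in)
ṁ_c = 61280 / [2.44 × (-7.99 − -25.3)] = 1450.9 kg/h

ṁ_c = 1450 kg/h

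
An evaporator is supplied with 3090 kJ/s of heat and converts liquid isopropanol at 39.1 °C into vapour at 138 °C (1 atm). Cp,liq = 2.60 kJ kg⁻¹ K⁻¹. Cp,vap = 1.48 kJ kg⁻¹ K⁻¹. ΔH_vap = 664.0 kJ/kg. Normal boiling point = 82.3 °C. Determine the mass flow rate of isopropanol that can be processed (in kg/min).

Δh = 2.60×(82.3−39.1) + 664.0 + 1.48×(138−82.3) = 858.76 kJ/kg
Q = 3090 kJ/s = 3090 kJ/s = 185400 kJ/min
ṁ = Q/Δh = 185400 / 858.76 = 215.89 kg/min

ṁ = 216 kg/min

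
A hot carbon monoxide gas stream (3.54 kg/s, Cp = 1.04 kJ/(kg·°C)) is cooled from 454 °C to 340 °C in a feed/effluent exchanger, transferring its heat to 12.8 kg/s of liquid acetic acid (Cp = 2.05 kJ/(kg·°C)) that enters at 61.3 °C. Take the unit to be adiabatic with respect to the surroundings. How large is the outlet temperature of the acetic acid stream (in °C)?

T_c,out = 77.3 °C

Heat released by hot stream: Q = 3.54 × 1.04 × (454 − 340) = 419.7 kJ/s
Energy balance on cold side (adiabatic exchanger): Q = ṁ_c·Cp_c·(T_c,out − T_c,in)
T_c,out = 61.3 + 419.7/(12.8 × 2.05) = 77.295 °C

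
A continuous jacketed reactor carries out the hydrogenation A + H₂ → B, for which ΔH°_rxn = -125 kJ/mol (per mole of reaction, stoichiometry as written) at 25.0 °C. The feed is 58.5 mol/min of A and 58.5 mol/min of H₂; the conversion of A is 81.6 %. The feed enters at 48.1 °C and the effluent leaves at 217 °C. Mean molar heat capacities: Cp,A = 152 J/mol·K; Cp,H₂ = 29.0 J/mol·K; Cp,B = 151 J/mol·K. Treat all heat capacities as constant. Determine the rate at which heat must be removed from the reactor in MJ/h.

Q_out = 267 MJ/h

Extent of reaction ξ = 0.816 × 58.5 = 47.736 mol/min
Reaction term: ξ·ΔH°_rxn = 47.736 × -125 = -5967 kJ/min
Sensible, feed 48.1→25 °C: -244.59 kJ/min
Outlet flows (mol/min): A 10.764, H₂ 10.764, B 47.736
Sensible, products 25→217 °C: 1758 kJ/min
Q = ΔH = -4453.6 kJ/min = -74.226 kW
Heat removed = 267.21 MJ/h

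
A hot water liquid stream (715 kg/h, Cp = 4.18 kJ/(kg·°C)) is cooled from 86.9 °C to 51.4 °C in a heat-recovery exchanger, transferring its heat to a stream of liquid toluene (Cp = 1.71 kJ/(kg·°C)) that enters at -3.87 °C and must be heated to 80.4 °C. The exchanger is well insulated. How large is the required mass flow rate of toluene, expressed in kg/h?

Heat released by hot stream: Q = 715 × 4.18 × (86.9 − 51.4) = 106100 kJ/h
Energy balance on cold side (adiabatic exchanger): Q = ṁ_c·Cp_c·(T_c,out − T_c,in)
ṁ_c = 106100 / [1.71 × (80.4 − -3.87)] = 736.28 kg/h

ṁ_c = 736 kg/h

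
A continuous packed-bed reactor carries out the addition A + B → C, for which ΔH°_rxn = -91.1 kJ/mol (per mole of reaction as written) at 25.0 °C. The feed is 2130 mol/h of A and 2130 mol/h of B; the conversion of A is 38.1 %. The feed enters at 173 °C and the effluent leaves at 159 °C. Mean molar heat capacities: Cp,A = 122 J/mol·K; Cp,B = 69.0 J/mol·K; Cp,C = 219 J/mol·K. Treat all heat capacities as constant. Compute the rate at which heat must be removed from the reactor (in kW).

Extent of reaction ξ = 0.381 × 2130 = 811.53 mol/h
Reaction term: ξ·ΔH°_rxn = 811.53 × -91.1 = -73930 kJ/h
Sensible, feed 173→25 °C: -60211 kJ/h
Outlet flows (mol/h): A 1318.5, B 1318.5, C 811.53
Sensible, products 25→159 °C: 57560 kJ/h
Q = ΔH = -76581 kJ/h = -21.273 kW
Heat removed = 21.273 kW

Q_out = 21.3 kW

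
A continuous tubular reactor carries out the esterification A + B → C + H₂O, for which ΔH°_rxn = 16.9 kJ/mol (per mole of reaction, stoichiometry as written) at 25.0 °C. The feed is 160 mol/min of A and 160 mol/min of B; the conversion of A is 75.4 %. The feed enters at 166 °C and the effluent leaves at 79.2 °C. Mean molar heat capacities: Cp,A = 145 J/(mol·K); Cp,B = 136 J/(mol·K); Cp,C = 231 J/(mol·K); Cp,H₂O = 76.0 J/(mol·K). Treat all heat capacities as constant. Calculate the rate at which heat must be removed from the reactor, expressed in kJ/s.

Extent of reaction ξ = 0.754 × 160 = 120.64 mol/min
Reaction term: ξ·ΔH°_rxn = 120.64 × 16.9 = 2038.8 kJ/min
Sensible, feed 166→25 °C: -6339.4 kJ/min
Outlet flows (mol/min): A 39.36, B 39.36, C 120.64, H₂O 120.64
Sensible, products 25→79.2 °C: 2606.8 kJ/min
Q = ΔH = -1693.7 kJ/min = -28.228 kW
Heat removed = 28.228 kJ/s

Q_out = 28.2 kJ/s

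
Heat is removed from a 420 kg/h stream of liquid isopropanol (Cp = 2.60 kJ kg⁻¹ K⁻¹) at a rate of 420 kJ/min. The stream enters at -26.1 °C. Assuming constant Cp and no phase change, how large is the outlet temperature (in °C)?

Q = 420 kJ/min = 25200 kJ/h
ΔT = Q/(ṁ·Cp) = 25200/(420×2.60) = 23.077 K
T_out = -26.1 − 23.077 = -49.177 °C

T_out = -49.2 °C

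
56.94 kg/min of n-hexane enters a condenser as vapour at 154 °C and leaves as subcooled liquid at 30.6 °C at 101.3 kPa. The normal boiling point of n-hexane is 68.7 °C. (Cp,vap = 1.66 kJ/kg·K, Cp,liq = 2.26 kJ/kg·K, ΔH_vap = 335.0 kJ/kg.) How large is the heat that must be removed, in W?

Q_c = 534000 W

vapour 154→68.7 °C: -141.6 kJ/kg
condensation at 68.7 °C: -335 kJ/kg
liquid 68.7→30.6 °C: -86.106 kJ/kg
Δh = -141.6 + -335 + -86.106 = -562.7 kJ/kg
Q = ṁ·Δh = 56.94 kg/min × -562.7 kJ/kg = -32040 kJ/min
|Q| = 534.01 kW = 534010 W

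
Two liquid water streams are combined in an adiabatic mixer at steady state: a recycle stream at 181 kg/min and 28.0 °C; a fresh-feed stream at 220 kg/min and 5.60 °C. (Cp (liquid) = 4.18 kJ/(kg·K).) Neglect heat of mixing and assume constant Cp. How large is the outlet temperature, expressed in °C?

T_out = 15.7 °C

Energy balance with Q = 0: Σ ṁᵢCp,ᵢ(T_out − Tᵢ) = 0
T_out = Σ ṁᵢCp,ᵢTᵢ / Σ ṁᵢCp,ᵢ
      = 26334 / 1676.2 = 15.711 °C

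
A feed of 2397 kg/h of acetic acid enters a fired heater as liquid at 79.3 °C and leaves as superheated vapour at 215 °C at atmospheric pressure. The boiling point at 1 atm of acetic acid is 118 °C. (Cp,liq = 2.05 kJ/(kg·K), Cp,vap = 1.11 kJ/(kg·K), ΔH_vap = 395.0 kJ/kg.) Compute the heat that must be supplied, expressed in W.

Q = 388000 W

liquid 79.3→118 °C: 79.335 kJ/kg
vaporisation at 118 °C: 395 kJ/kg
vapour 118→215 °C: 107.67 kJ/kg
Δh = 79.335 + 395 + 107.67 = 582 kJ/kg
Q = ṁ·Δh = 2397 kg/h × 582 kJ/kg = 1.3951e+06 kJ/h
|Q| = 387.52 kW = 387520 W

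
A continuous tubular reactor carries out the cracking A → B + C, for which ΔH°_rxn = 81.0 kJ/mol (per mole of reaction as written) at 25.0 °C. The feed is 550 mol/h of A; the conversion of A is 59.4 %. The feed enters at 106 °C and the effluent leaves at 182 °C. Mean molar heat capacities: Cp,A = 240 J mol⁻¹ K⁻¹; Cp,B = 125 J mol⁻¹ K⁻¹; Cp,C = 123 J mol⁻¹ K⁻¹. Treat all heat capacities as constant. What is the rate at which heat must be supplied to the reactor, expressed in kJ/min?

Q_in = 615 kJ/min

Extent of reaction ξ = 0.594 × 550 = 326.7 mol/h
Reaction term: ξ·ΔH°_rxn = 326.7 × 81.0 = 26463 kJ/h
Sensible, feed 106→25 °C: -10692 kJ/h
Outlet flows (mol/h): A 223.3, B 326.7, C 326.7
Sensible, products 25→182 °C: 21134 kJ/h
Q = ΔH = 36905 kJ/h = 10.251 kW
Heat supplied = 615.08 kJ/min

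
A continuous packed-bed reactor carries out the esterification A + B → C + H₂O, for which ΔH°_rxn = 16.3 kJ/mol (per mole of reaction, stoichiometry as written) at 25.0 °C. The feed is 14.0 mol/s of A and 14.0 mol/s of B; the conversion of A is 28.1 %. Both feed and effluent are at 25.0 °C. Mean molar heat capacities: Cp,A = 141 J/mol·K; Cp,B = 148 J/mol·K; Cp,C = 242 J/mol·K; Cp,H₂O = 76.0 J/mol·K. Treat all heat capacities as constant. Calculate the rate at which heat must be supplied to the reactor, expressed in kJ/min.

Q_in = 3850 kJ/min

Extent of reaction ξ = 0.281 × 14.0 = 3.934 mol/s
Reaction term: ξ·ΔH°_rxn = 3.934 × 16.3 = 64.124 kJ/s
Q = ΔH = 64.124 kJ/s = 64.124 kW
Heat supplied = 3847.5 kJ/min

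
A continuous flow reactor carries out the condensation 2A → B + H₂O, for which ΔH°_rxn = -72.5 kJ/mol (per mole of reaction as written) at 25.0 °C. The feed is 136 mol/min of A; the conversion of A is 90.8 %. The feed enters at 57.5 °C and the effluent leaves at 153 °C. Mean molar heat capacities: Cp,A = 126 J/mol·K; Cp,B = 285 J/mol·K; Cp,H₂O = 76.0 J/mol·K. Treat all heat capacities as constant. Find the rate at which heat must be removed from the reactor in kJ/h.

Extent of reaction ξ = 0.908 × 136 / 2 = 61.744 mol/min
Reaction term: ξ·ΔH°_rxn = 61.744 × -72.5 = -4476.4 kJ/min
Sensible, feed 57.5→25 °C: -556.92 kJ/min
Outlet flows (mol/min): A 12.512, B 61.744, H₂O 61.744
Sensible, products 25→153 °C: 3054.9 kJ/min
Q = ΔH = -1978.5 kJ/min = -32.975 kW
Heat removed = 118710 kJ/h

Q_out = 119000 kJ/h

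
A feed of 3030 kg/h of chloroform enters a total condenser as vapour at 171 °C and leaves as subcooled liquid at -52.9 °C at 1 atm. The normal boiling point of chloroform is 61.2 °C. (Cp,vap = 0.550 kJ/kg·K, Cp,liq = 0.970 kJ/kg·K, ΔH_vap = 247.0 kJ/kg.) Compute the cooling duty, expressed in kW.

vapour 171→61.2 °C: -60.39 kJ/kg
condensation at 61.2 °C: -247 kJ/kg
liquid 61.2→-52.9 °C: -110.68 kJ/kg
Δh = -60.39 + -247 + -110.68 = -418.07 kJ/kg
Q = ṁ·Δh = 3030 kg/h × -418.07 kJ/kg = -1.2667e+06 kJ/h
|Q| = 351.87 kW

Q_c = 352 kW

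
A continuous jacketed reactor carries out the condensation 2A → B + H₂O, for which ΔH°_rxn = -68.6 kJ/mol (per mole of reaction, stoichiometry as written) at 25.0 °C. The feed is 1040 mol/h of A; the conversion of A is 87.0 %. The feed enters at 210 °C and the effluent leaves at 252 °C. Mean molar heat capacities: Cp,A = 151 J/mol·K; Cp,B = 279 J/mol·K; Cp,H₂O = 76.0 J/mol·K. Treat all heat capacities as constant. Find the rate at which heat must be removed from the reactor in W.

Extent of reaction ξ = 0.870 × 1040 / 2 = 452.4 mol/h
Reaction term: ξ·ΔH°_rxn = 452.4 × -68.6 = -31035 kJ/h
Sensible, feed 210→25 °C: -29052 kJ/h
Outlet flows (mol/h): A 135.2, B 452.4, H₂O 452.4
Sensible, products 25→252 °C: 41091 kJ/h
Q = ΔH = -18996 kJ/h = -5.2767 kW
Heat removed = 5276.7 W

Q_out = 5280 W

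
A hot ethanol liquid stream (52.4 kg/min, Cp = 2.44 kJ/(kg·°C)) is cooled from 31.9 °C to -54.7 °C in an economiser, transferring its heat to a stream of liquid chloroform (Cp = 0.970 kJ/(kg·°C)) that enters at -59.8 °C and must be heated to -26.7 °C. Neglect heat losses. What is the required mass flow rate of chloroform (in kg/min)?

Heat released by hot stream: Q = 52.4 × 2.44 × (31.9 − -54.7) = 11072 kJ/min
Energy balance on cold side (adiabatic exchanger): Q = ṁ_c·Cp_c·(T_c,out − T_c,in)
ṁ_c = 11072 / [0.970 × (-26.7 − -59.8)] = 344.86 kg/min

ṁ_c = 345 kg/min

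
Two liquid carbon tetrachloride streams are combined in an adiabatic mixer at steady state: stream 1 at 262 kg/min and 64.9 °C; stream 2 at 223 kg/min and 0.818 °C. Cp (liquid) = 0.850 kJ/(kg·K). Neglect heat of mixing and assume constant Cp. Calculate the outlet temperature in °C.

No heat crosses the boundary, so H_out = H_in.
T_out = Σ ṁᵢCp,ᵢTᵢ / Σ ṁᵢCp,ᵢ
      = 14608 / 412.25 = 35.435 °C

T_out = 35.4 °C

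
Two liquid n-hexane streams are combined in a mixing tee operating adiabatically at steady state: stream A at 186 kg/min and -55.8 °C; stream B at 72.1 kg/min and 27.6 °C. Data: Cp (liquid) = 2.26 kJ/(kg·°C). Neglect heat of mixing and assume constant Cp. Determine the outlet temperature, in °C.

Energy balance with Q = 0: Σ ṁᵢCp,ᵢ(T_out − Tᵢ) = 0
T_out = Σ ṁᵢCp,ᵢTᵢ / Σ ṁᵢCp,ᵢ
      = -18959 / 583.31 = -32.502 °C

T_out = -32.5 °C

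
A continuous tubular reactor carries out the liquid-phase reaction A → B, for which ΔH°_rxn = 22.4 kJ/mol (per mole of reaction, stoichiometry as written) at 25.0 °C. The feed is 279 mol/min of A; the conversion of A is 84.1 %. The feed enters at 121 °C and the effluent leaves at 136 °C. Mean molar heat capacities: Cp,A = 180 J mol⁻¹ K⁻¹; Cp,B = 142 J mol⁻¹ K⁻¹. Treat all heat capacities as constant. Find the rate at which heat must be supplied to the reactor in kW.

Extent of reaction ξ = 0.841 × 279 = 234.64 mol/min
Reaction term: ξ·ΔH°_rxn = 234.64 × 22.4 = 5255.9 kJ/min
Sensible, feed 121→25 °C: -4821.1 kJ/min
Outlet flows (mol/min): A 44.361, B 234.64
Sensible, products 25→136 °C: 4584.7 kJ/min
Q = ΔH = 5019.5 kJ/min = 83.658 kW
Heat supplied = 83.658 kW

Q_in = 83.7 kW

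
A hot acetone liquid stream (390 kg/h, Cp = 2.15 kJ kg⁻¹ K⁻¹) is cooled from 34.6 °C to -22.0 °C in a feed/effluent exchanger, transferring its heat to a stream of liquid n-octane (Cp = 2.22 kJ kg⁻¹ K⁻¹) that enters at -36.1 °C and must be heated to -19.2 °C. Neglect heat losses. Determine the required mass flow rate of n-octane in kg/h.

Heat released by hot stream: Q = 390 × 2.15 × (34.6 − -22.0) = 47459 kJ/h
Energy balance on cold side (adiabatic exchanger): Q = ṁ_c·Cp_c·(T_c,out − T_c,in)
ṁ_c = 47459 / [2.22 × (-19.2 − -36.1)] = 1265 kg/h

ṁ_c = 1260 kg/h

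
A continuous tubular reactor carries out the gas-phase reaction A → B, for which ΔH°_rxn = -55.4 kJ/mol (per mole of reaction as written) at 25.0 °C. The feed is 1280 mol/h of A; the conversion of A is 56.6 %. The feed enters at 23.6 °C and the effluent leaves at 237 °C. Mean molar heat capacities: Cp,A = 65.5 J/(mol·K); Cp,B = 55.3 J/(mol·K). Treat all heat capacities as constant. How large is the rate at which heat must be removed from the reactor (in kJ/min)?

Extent of reaction ξ = 0.566 × 1280 = 724.48 mol/h
Reaction term: ξ·ΔH°_rxn = 724.48 × -55.4 = -40136 kJ/h
Sensible, feed 23.6→25 °C: 117.38 kJ/h
Outlet flows (mol/h): A 555.52, B 724.48
Sensible, products 25→237 °C: 16207 kJ/h
Q = ΔH = -23811 kJ/h = -6.6143 kW
Heat removed = 396.86 kJ/min

Q_out = 397 kJ/min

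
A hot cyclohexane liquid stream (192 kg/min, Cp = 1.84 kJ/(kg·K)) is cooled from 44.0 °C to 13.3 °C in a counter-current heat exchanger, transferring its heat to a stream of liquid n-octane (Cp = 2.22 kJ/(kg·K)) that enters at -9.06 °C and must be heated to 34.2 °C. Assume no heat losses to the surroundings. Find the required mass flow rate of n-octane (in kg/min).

Heat released by hot stream: Q = 192 × 1.84 × (44.0 − 13.3) = 10846 kJ/min
Energy balance on cold side (adiabatic exchanger): Q = ṁ_c·Cp_c·(T_c,out − T_c,in)
ṁ_c = 10846 / [2.22 × (34.2 − -9.06)] = 112.93 kg/min

ṁ_c = 113 kg/min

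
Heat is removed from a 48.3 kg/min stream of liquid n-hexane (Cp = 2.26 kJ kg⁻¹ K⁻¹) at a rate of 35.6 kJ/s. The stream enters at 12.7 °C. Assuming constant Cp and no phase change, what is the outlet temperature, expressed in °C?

Q = 35.6 kJ/s = 2136 kJ/min
ΔT = Q/(ṁ·Cp) = 2136/(48.3×2.26) = 19.568 K
T_out = 12.7 − 19.568 = -6.868 °C

T_out = -6.87 °C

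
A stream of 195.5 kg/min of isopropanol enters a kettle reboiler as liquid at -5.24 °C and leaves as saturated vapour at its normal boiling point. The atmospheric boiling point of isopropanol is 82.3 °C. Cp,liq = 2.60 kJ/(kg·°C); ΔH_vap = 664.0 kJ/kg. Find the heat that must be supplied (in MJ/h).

Q = 10500 MJ/h

liquid -5.24→82.3 °C: 227.6 kJ/kg
vaporisation at 82.3 °C: 664 kJ/kg
Δh = 227.6 + 664 = 891.6 kJ/kg
Q = ṁ·Δh = 195.5 kg/min × 891.6 kJ/kg = 174310 kJ/min
|Q| = 2905.1 kW = 10459 MJ/h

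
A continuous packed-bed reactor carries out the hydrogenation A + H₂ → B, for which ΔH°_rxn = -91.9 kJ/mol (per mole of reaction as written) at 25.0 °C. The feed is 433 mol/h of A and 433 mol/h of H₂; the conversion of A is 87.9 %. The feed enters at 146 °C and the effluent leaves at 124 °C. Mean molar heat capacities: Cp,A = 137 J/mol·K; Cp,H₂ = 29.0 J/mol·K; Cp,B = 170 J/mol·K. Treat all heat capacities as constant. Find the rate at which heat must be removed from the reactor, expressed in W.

Q_out = 10100 W

Extent of reaction ξ = 0.879 × 433 = 380.61 mol/h
Reaction term: ξ·ΔH°_rxn = 380.61 × -91.9 = -34978 kJ/h
Sensible, feed 146→25 °C: -8697.2 kJ/h
Outlet flows (mol/h): A 52.393, H₂ 52.393, B 380.61
Sensible, products 25→124 °C: 7266.6 kJ/h
Q = ΔH = -36408 kJ/h = -10.113 kW
Heat removed = 10113 W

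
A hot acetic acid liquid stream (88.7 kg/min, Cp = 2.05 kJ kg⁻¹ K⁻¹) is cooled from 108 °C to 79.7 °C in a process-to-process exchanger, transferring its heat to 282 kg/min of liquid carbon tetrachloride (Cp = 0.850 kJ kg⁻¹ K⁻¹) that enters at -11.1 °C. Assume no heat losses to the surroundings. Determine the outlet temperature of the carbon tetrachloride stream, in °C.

Heat released by hot stream: Q = 88.7 × 2.05 × (108 − 79.7) = 5145.9 kJ/min
Energy balance on cold side (adiabatic exchanger): Q = ṁ_c·Cp_c·(T_c,out − T_c,in)
T_c,out = -11.1 + 5145.9/(282 × 0.850) = 10.368 °C

T_c,out = 10.4 °C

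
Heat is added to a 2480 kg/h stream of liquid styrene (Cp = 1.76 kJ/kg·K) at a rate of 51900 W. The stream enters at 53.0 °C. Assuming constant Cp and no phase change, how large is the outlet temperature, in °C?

T_out = 95.8 °C

Q = 51900 W = 186840 kJ/h
ΔT = Q/(ṁ·Cp) = 186840/(2480×1.76) = 42.806 K
T_out = 53.0 + 42.806 = 95.806 °C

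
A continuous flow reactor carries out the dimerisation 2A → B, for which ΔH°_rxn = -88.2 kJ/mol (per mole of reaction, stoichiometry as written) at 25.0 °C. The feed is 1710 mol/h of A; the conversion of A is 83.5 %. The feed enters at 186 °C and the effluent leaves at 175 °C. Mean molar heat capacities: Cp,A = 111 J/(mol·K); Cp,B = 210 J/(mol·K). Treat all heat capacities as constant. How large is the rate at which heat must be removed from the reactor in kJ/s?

Q_out = 18.4 kJ/s

Extent of reaction ξ = 0.835 × 1710 / 2 = 713.92 mol/h
Reaction term: ξ·ΔH°_rxn = 713.92 × -88.2 = -62968 kJ/h
Sensible, feed 186→25 °C: -30559 kJ/h
Outlet flows (mol/h): A 282.15, B 713.92
Sensible, products 25→175 °C: 27186 kJ/h
Q = ΔH = -66341 kJ/h = -18.428 kW
Heat removed = 18.428 kJ/s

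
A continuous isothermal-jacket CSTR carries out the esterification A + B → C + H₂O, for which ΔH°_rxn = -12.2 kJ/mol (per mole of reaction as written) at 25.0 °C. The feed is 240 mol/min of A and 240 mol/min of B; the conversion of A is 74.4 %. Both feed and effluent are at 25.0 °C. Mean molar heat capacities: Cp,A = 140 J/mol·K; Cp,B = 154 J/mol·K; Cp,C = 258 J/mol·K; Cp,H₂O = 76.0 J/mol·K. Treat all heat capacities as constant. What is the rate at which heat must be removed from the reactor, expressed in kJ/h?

Q_out = 131000 kJ/h

Extent of reaction ξ = 0.744 × 240 = 178.56 mol/min
Reaction term: ξ·ΔH°_rxn = 178.56 × -12.2 = -2178.4 kJ/min
Q = ΔH = -2178.4 kJ/min = -36.307 kW
Heat removed = 130710 kJ/h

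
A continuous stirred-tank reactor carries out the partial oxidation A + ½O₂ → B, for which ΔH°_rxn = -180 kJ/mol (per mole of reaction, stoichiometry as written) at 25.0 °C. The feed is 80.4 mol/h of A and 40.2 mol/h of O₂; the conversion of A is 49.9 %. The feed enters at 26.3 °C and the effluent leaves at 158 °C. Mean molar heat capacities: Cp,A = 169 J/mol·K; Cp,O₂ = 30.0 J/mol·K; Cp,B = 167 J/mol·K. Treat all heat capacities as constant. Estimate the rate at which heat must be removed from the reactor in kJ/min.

Extent of reaction ξ = 0.499 × 80.4 = 40.12 mol/h
Reaction term: ξ·ΔH°_rxn = 40.12 × -180 = -7221.5 kJ/h
Sensible, feed 26.3→25 °C: -19.232 kJ/h
Outlet flows (mol/h): A 40.28, O₂ 20.14, B 40.12
Sensible, products 25→158 °C: 1876.8 kJ/h
Q = ΔH = -5363.9 kJ/h = -1.49 kW
Heat removed = 89.399 kJ/min

Q_out = 89.4 kJ/min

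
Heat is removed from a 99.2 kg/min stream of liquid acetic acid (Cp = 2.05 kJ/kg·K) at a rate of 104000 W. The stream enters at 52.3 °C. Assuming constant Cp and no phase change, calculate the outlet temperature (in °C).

Q = 104000 W = 6240 kJ/min
ΔT = Q/(ṁ·Cp) = 6240/(99.2×2.05) = 30.685 K
T_out = 52.3 − 30.685 = 21.615 °C

T_out = 21.6 °C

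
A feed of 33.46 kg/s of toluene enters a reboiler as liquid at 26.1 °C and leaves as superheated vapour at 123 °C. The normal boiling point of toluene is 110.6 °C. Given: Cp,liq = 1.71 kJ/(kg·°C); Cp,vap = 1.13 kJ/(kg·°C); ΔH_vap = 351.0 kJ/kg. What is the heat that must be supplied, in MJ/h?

liquid 26.1→110.6 °C: 144.5 kJ/kg
vaporisation at 110.6 °C: 351 kJ/kg
vapour 110.6→123 °C: 14.012 kJ/kg
Δh = 144.5 + 351 + 14.012 = 509.51 kJ/kg
Q = ṁ·Δh = 33.46 kg/s × 509.51 kJ/kg = 17048 kJ/s
|Q| = 17048 kW = 61373 MJ/h

Q = 61400 MJ/h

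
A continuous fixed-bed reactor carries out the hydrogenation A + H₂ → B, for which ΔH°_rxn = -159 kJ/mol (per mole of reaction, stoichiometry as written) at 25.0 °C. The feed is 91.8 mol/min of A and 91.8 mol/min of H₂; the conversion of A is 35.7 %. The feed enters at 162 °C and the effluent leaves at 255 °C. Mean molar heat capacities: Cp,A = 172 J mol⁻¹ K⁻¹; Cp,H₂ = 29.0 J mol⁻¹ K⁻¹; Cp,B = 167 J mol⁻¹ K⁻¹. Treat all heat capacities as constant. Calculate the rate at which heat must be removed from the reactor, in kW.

Extent of reaction ξ = 0.357 × 91.8 = 32.773 mol/min
Reaction term: ξ·ΔH°_rxn = 32.773 × -159 = -5210.8 kJ/min
Sensible, feed 162→25 °C: -2527.9 kJ/min
Outlet flows (mol/min): A 59.027, H₂ 59.027, B 32.773
Sensible, products 25→255 °C: 3987.6 kJ/min
Q = ΔH = -3751.1 kJ/min = -62.518 kW
Heat removed = 62.518 kW

Q_out = 62.5 kW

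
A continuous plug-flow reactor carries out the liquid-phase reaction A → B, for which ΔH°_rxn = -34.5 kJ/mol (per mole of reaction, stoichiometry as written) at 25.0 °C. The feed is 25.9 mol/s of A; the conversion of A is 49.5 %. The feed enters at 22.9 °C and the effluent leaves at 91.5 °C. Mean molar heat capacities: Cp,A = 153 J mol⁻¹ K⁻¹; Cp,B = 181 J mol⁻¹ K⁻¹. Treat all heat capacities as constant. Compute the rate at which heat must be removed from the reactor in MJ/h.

Q_out = 528 MJ/h

Extent of reaction ξ = 0.495 × 25.9 = 12.82 mol/s
Reaction term: ξ·ΔH°_rxn = 12.82 × -34.5 = -442.31 kJ/s
Sensible, feed 22.9→25 °C: 8.3217 kJ/s
Outlet flows (mol/s): A 13.079, B 12.82
Sensible, products 25→91.5 °C: 287.39 kJ/s
Q = ΔH = -146.59 kJ/s = -146.59 kW
Heat removed = 527.74 MJ/h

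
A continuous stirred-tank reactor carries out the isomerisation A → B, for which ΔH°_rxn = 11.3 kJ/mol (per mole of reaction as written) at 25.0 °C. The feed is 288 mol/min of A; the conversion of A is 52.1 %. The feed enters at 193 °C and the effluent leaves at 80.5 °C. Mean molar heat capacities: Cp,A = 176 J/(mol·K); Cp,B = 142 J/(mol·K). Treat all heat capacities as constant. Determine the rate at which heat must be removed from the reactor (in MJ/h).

Q_out = 257 MJ/h

Extent of reaction ξ = 0.521 × 288 = 150.05 mol/min
Reaction term: ξ·ΔH°_rxn = 150.05 × 11.3 = 1695.5 kJ/min
Sensible, feed 193→25 °C: -8515.6 kJ/min
Outlet flows (mol/min): A 137.95, B 150.05
Sensible, products 25→80.5 °C: 2530 kJ/min
Q = ΔH = -4290 kJ/min = -71.5 kW
Heat removed = 257.4 MJ/h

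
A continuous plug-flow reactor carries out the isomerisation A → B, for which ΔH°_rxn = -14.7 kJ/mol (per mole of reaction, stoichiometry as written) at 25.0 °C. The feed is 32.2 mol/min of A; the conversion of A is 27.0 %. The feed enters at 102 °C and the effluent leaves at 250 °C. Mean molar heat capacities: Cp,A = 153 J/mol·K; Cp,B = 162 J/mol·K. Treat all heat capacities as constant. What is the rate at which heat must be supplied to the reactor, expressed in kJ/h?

Extent of reaction ξ = 0.270 × 32.2 = 8.694 mol/min
Reaction term: ξ·ΔH°_rxn = 8.694 × -14.7 = -127.8 kJ/min
Sensible, feed 102→25 °C: -379.35 kJ/min
Outlet flows (mol/min): A 23.506, B 8.694
Sensible, products 25→250 °C: 1126.1 kJ/min
Q = ΔH = 618.94 kJ/min = 10.316 kW
Heat supplied = 37136 kJ/h

Q_in = 37100 kJ/h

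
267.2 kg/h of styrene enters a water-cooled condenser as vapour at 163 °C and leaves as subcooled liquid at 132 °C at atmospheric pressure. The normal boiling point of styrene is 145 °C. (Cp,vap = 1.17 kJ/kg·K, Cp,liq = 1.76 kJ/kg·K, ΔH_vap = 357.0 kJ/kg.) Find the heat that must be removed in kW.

Q_c = 29.8 kW

vapour 163→145 °C: -21.06 kJ/kg
condensation at 145 °C: -357 kJ/kg
liquid 145→132 °C: -22.88 kJ/kg
Δh = -21.06 + -357 + -22.88 = -400.94 kJ/kg
Q = ṁ·Δh = 267.2 kg/h × -400.94 kJ/kg = -107130 kJ/h
|Q| = 29.759 kW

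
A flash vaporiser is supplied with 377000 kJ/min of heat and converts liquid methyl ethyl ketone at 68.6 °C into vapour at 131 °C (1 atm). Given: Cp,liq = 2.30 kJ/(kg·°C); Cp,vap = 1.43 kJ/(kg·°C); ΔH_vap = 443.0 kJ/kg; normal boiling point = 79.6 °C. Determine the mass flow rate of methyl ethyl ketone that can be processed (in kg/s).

Δh = 2.30×(79.6−68.6) + 443.0 + 1.43×(131−79.6) = 541.8 kJ/kg
Q = 377000 kJ/min = 6283.3 kJ/s = 6283.3 kJ/s
ṁ = Q/Δh = 6283.3 / 541.8 = 11.597 kg/s

ṁ = 11.6 kg/s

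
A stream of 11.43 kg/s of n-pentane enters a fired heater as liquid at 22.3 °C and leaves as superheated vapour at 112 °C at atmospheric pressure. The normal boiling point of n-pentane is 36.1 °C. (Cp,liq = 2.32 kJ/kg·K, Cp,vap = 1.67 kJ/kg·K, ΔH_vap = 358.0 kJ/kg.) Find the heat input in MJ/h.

liquid 22.3→36.1 °C: 32.016 kJ/kg
vaporisation at 36.1 °C: 358 kJ/kg
vapour 36.1→112 °C: 126.75 kJ/kg
Δh = 32.016 + 358 + 126.75 = 516.77 kJ/kg
Q = ṁ·Δh = 11.43 kg/s × 516.77 kJ/kg = 5906.7 kJ/s
|Q| = 5906.7 kW = 21264 MJ/h

Q = 21300 MJ/h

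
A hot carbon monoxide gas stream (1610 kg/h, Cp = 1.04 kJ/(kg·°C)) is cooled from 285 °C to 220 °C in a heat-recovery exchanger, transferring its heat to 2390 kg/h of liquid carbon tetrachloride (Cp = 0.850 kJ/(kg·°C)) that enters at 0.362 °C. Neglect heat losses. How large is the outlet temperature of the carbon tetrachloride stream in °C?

T_c,out = 53.9 °C

Heat released by hot stream: Q = 1610 × 1.04 × (285 − 220) = 108840 kJ/h
Energy balance on cold side (adiabatic exchanger): Q = ṁ_c·Cp_c·(T_c,out − T_c,in)
T_c,out = 0.362 + 108840/(2390 × 0.850) = 53.936 °C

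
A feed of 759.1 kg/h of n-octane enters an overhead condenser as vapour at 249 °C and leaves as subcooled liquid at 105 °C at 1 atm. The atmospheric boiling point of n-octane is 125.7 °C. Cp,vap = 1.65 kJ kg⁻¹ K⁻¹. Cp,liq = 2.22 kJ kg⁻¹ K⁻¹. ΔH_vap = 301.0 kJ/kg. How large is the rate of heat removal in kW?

Q_c = 116 kW

vapour 249→125.7 °C: -203.44 kJ/kg
condensation at 125.7 °C: -301 kJ/kg
liquid 125.7→105 °C: -45.954 kJ/kg
Δh = -203.44 + -301 + -45.954 = -550.4 kJ/kg
Q = ṁ·Δh = 759.1 kg/h × -550.4 kJ/kg = -417810 kJ/h
|Q| = 116.06 kW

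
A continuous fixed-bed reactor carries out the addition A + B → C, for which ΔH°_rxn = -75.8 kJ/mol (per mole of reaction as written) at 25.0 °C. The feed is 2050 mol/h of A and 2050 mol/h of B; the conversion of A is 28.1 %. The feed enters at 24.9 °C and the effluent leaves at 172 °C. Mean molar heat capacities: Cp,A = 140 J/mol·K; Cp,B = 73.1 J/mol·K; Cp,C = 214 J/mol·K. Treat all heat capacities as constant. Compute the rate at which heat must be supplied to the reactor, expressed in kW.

Extent of reaction ξ = 0.281 × 2050 = 576.05 mol/h
Reaction term: ξ·ΔH°_rxn = 576.05 × -75.8 = -43665 kJ/h
Sensible, feed 24.9→25 °C: 43.686 kJ/h
Outlet flows (mol/h): A 1473.9, B 1473.9, C 576.05
Sensible, products 25→172 °C: 64294 kJ/h
Q = ΔH = 20673 kJ/h = 5.7425 kW
Heat supplied = 5.7425 kW

Q_in = 5.74 kW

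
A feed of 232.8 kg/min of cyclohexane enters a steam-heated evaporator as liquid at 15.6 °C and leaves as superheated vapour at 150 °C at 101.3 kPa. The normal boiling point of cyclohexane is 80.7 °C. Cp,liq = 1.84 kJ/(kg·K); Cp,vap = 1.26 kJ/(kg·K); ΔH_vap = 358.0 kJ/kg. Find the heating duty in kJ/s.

liquid 15.6→80.7 °C: 119.78 kJ/kg
vaporisation at 80.7 °C: 358 kJ/kg
vapour 80.7→150 °C: 87.318 kJ/kg
Δh = 119.78 + 358 + 87.318 = 565.1 kJ/kg
Q = ṁ·Δh = 232.8 kg/min × 565.1 kJ/kg = 131560 kJ/min
|Q| = 2192.6 kW

Q = 2190 kJ/s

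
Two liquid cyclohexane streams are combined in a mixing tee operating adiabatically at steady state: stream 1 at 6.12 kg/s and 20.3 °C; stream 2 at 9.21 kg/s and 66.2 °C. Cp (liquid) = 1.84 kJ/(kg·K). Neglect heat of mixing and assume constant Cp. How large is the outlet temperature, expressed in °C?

No heat crosses the boundary, so H_out = H_in.
T_out = Σ ṁᵢCp,ᵢTᵢ / Σ ṁᵢCp,ᵢ
      = 1350.4 / 28.207 = 47.876 °C

T_out = 47.9 °C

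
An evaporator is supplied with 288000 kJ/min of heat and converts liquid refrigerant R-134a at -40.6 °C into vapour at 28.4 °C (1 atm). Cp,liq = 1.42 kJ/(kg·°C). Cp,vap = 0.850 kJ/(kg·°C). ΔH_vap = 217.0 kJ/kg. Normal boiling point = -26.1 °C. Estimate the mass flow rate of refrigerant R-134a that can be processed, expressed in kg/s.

ṁ = 16.9 kg/s

Δh = 1.42×(-26.1−-40.6) + 217.0 + 0.850×(28.4−-26.1) = 283.92 kJ/kg
Q = 288000 kJ/min = 4800 kJ/s = 4800 kJ/s
ṁ = Q/Δh = 4800 / 283.92 = 16.906 kg/s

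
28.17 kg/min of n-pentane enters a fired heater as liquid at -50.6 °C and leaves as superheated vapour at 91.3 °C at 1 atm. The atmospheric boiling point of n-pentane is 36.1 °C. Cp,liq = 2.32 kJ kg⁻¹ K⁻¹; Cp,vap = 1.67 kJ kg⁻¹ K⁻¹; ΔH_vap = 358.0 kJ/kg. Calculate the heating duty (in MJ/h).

Q = 1100 MJ/h

liquid -50.6→36.1 °C: 201.14 kJ/kg
vaporisation at 36.1 °C: 358 kJ/kg
vapour 36.1→91.3 °C: 92.184 kJ/kg
Δh = 201.14 + 358 + 92.184 = 651.33 kJ/kg
Q = ṁ·Δh = 28.17 kg/min × 651.33 kJ/kg = 18348 kJ/min
|Q| = 305.8 kW = 1100.9 MJ/h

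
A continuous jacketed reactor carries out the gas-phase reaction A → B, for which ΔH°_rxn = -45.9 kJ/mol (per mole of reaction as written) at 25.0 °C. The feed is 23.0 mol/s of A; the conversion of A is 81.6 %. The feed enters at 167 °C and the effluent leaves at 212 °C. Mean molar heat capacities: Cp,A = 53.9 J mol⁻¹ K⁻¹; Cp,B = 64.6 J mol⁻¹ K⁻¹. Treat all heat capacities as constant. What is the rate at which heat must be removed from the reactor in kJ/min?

Extent of reaction ξ = 0.816 × 23.0 = 18.768 mol/s
Reaction term: ξ·ΔH°_rxn = 18.768 × -45.9 = -861.45 kJ/s
Sensible, feed 167→25 °C: -176.04 kJ/s
Outlet flows (mol/s): A 4.232, B 18.768
Sensible, products 25→212 °C: 269.38 kJ/s
Q = ΔH = -768.11 kJ/s = -768.11 kW
Heat removed = 46087 kJ/min

Q_out = 46100 kJ/min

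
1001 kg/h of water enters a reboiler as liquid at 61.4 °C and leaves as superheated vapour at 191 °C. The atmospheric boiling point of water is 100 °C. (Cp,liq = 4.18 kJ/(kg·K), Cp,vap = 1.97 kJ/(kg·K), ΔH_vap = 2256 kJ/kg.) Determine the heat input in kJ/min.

Q = 43300 kJ/min

liquid 61.4→100 °C: 161.35 kJ/kg
vaporisation at 100 °C: 2256 kJ/kg
vapour 100→191 °C: 179.27 kJ/kg
Δh = 161.35 + 2256 + 179.27 = 2596.6 kJ/kg
Q = ṁ·Δh = 1001 kg/h × 2596.6 kJ/kg = 2.5992e+06 kJ/h
|Q| = 722 kW = 43320 kJ/min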